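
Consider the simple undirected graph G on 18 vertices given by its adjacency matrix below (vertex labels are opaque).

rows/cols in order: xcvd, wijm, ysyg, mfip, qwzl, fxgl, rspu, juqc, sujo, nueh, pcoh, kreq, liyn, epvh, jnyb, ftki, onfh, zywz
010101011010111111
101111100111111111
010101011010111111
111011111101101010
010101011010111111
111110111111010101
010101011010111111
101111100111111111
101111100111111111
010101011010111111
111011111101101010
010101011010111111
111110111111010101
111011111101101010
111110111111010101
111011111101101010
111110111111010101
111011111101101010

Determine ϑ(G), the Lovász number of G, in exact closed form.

6

Vertex fxgl has 14 neighbors: xcvd, wijm, ysyg, mfip, qwzl, rspu, juqc, sujo, nueh, pcoh, kreq, epvh, ftki, zywz.
deg(qwzl) = 12; N(qwzl) = {wijm, mfip, fxgl, juqc, sujo, pcoh, liyn, epvh, jnyb, ftki, onfh, zywz}.
Vertex kreq has 12 neighbors: wijm, mfip, fxgl, juqc, sujo, pcoh, liyn, epvh, jnyb, ftki, onfh, zywz.
N(rspu) = {wijm, mfip, fxgl, juqc, sujo, pcoh, liyn, epvh, jnyb, ftki, onfh, zywz}, |N(rspu)| = 12.
K_{6,5,4,3} (perfect); ϑ(G) = α(G) = max{6,5,4,3} = 6.
Numerically 6.000000.
Check 6 ≤ 6 ≤ 6: collapsed.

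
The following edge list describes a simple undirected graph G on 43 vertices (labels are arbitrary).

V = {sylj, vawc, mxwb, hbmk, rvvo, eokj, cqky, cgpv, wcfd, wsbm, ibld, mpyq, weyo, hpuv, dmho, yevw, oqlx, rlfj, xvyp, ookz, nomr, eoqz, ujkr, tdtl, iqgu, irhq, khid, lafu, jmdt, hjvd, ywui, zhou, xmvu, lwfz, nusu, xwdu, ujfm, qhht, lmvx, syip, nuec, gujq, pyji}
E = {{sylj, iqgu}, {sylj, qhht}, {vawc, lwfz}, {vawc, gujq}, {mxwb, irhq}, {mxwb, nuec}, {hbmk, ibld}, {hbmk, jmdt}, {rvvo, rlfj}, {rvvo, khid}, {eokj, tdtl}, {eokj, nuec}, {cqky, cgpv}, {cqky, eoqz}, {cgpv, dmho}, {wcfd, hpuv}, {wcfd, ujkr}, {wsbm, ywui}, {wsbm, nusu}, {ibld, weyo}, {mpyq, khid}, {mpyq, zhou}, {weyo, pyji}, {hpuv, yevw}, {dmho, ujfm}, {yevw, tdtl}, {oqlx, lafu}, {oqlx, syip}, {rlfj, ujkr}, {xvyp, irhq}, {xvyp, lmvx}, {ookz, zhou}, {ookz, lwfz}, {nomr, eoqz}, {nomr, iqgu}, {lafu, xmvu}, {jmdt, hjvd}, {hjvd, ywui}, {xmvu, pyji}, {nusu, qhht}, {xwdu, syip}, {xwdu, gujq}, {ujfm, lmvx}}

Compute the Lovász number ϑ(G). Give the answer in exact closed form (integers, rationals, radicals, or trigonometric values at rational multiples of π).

43*cos(pi/43)/(cos(pi/43) + 1)

Vertex dmho has 2 neighbors: cgpv, ujfm.
Vertex eoqz has 2 neighbors: cqky, nomr.
deg(vawc) = 2; N(vawc) = {lwfz, gujq}.
N(mxwb) = {irhq, nuec}, |N(mxwb)| = 2.
Every vertex has degree 2 (N=43); this is C_{43}, the 43-cycle.
A has 22 distinct eigenvalues ≈ [2.0, 1.979, 1.915, 1.811, 1.668, 1.49, 1.279, 1.042, 0.782, 0.506, 0.219, -0.073, -0.363, -0.646, -0.914, -1.164, -1.388, -1.583, -1.744, -1.868, -1.952, -1.995].
With N=43: ϑ(G) = 43·(-(-1)*2*cos(pi/43))/(2−(-2*cos(pi/43))) = 43*cos(pi/43)/(cos(pi/43) + 1).
= 21.471284… (decimal).
Sandwich: α(G)=21 ≤ ϑ(G)=43*cos(pi/43)/(cos(pi/43) + 1) ≤ χ(Ḡ)=22 (both strict).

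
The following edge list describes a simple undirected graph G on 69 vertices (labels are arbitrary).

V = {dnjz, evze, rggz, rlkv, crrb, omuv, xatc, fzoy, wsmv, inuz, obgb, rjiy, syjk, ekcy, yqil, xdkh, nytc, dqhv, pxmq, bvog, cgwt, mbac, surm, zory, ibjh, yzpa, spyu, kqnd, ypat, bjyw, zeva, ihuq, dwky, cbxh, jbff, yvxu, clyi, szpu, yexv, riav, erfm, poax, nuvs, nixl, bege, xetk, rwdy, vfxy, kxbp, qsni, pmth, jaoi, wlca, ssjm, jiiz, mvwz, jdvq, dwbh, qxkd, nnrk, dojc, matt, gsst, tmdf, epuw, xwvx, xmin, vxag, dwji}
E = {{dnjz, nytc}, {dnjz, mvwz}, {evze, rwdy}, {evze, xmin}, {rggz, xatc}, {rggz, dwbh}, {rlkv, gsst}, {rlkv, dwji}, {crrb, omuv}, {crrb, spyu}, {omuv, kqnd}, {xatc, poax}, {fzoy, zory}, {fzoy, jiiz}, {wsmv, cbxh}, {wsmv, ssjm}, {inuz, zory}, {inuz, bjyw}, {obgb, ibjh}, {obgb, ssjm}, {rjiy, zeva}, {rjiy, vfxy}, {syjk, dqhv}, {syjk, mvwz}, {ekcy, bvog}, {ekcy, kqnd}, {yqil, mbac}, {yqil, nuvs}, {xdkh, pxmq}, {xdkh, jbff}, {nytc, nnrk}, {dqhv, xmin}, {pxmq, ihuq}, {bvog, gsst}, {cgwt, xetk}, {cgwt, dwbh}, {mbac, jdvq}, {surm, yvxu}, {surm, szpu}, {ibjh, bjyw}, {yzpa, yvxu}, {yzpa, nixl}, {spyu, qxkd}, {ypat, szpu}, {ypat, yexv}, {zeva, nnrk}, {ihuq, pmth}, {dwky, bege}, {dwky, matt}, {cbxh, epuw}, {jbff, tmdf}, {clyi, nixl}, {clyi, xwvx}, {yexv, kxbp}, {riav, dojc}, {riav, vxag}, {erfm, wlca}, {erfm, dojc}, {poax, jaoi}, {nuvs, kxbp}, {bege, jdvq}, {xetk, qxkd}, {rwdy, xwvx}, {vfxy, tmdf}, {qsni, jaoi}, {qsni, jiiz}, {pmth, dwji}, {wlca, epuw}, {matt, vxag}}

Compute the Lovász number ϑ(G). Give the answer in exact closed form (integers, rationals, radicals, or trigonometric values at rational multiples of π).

69*cos(pi/69)/(cos(pi/69) + 1)

Vertex pxmq has 2 neighbors: xdkh, ihuq.
Vertex vxag has 2 neighbors: riav, matt.
deg(wsmv) = 2; N(wsmv) = {cbxh, ssjm}.
deg(qxkd) = 2; N(qxkd) = {spyu, xetk}.
69-vertex 2-regular graph: the odd cycle C_{69}.
A has 35 distinct eigenvalues ≈ [2.0, 1.9917, 1.9669, 1.9258, 1.8688, 1.7963, 1.7088, 1.6073, 1.4924, 1.3651, 1.2265, 1.0778, 0.9201, 0.7548, 0.5833, 0.4069, 0.2272, 0.0455, -0.1365, -0.3174, -0.4956, -0.6698, -0.8384, -1.0, -1.1534, -1.2972, -1.4302, -1.5514, -1.6598, -1.7544, -1.8344, -1.8993, -1.9484, -1.9814, -1.9979].
Lovász: ϑ = −69(-2*cos(pi/69))/(2+-(-1)*2*cos(pi/69)) = 69*cos(pi/69)/(cos(pi/69) + 1).
= 34.482114… (decimal).
Sandwich: α(G)=34 ≤ ϑ(G)=69*cos(pi/69)/(cos(pi/69) + 1) ≤ χ(Ḡ)=35 (both strict).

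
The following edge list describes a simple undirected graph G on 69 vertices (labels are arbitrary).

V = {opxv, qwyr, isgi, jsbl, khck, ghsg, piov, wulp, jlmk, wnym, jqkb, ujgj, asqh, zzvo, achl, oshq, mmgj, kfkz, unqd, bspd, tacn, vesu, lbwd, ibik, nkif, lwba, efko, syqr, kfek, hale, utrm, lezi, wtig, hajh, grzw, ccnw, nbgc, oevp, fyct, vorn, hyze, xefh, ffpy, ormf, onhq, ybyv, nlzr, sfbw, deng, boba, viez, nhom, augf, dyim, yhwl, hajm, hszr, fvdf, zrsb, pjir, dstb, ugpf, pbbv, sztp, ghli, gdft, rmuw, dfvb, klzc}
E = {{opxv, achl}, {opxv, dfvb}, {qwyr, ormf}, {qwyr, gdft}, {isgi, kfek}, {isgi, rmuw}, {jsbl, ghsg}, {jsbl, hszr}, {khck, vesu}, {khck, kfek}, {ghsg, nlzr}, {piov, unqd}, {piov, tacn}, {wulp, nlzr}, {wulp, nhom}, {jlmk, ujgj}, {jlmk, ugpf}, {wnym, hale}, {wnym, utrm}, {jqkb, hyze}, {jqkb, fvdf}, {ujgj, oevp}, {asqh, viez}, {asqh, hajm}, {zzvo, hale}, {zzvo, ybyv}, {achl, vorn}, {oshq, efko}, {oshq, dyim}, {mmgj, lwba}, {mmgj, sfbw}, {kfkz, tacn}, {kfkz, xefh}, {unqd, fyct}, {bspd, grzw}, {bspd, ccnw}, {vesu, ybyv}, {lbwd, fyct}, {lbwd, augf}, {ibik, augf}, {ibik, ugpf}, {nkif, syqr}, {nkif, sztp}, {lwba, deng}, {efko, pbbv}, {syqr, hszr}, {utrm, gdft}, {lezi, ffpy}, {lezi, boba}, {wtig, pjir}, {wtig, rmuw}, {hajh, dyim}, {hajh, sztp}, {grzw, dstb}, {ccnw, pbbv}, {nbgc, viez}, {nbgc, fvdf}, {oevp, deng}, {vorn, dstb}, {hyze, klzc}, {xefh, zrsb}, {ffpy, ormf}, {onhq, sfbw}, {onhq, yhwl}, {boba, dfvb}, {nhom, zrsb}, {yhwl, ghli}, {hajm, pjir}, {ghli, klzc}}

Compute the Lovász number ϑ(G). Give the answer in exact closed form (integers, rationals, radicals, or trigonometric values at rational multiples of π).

69*cos(pi/69)/(cos(pi/69) + 1)

Vertex ujgj has 2 neighbors: jlmk, oevp.
deg(asqh) = 2; N(asqh) = {viez, hajm}.
deg(hyze) = 2; N(hyze) = {jqkb, klzc}.
deg(pbbv) = 2; N(pbbv) = {efko, ccnw}.
Every vertex has degree 2 (N=69); connected 2-regular on 69 ⇒ C_{69}.
Distinct eigenvalues (to 5 d.p.): [2.0, 1.99171, 1.96692, 1.92583, 1.86879, 1.79626, 1.70884, 1.60726, 1.49237, 1.36511, 1.22653, 1.0778, 0.92013, 0.75484, 0.58329, 0.40691, 0.22716, 0.04553, -0.13648, -0.31737, -0.49562, -0.66976, -0.83835, -1.0, -1.15336, -1.29716, -1.43022, -1.55142, -1.65977, -1.75437, -1.83442, -1.89928, -1.9484, -1.98137, -1.99793].
−69·(-2*cos(pi/69)) / ((2)−(-2*cos(pi/69))) = 69*cos(pi/69)/(cos(pi/69) + 1) = ϑ(G).
≈ 34.48211 (to 5 d.p.).
Sandwich: α(G)=34 ≤ ϑ(G)=69*cos(pi/69)/(cos(pi/69) + 1) ≤ χ(Ḡ)=35 (both strict).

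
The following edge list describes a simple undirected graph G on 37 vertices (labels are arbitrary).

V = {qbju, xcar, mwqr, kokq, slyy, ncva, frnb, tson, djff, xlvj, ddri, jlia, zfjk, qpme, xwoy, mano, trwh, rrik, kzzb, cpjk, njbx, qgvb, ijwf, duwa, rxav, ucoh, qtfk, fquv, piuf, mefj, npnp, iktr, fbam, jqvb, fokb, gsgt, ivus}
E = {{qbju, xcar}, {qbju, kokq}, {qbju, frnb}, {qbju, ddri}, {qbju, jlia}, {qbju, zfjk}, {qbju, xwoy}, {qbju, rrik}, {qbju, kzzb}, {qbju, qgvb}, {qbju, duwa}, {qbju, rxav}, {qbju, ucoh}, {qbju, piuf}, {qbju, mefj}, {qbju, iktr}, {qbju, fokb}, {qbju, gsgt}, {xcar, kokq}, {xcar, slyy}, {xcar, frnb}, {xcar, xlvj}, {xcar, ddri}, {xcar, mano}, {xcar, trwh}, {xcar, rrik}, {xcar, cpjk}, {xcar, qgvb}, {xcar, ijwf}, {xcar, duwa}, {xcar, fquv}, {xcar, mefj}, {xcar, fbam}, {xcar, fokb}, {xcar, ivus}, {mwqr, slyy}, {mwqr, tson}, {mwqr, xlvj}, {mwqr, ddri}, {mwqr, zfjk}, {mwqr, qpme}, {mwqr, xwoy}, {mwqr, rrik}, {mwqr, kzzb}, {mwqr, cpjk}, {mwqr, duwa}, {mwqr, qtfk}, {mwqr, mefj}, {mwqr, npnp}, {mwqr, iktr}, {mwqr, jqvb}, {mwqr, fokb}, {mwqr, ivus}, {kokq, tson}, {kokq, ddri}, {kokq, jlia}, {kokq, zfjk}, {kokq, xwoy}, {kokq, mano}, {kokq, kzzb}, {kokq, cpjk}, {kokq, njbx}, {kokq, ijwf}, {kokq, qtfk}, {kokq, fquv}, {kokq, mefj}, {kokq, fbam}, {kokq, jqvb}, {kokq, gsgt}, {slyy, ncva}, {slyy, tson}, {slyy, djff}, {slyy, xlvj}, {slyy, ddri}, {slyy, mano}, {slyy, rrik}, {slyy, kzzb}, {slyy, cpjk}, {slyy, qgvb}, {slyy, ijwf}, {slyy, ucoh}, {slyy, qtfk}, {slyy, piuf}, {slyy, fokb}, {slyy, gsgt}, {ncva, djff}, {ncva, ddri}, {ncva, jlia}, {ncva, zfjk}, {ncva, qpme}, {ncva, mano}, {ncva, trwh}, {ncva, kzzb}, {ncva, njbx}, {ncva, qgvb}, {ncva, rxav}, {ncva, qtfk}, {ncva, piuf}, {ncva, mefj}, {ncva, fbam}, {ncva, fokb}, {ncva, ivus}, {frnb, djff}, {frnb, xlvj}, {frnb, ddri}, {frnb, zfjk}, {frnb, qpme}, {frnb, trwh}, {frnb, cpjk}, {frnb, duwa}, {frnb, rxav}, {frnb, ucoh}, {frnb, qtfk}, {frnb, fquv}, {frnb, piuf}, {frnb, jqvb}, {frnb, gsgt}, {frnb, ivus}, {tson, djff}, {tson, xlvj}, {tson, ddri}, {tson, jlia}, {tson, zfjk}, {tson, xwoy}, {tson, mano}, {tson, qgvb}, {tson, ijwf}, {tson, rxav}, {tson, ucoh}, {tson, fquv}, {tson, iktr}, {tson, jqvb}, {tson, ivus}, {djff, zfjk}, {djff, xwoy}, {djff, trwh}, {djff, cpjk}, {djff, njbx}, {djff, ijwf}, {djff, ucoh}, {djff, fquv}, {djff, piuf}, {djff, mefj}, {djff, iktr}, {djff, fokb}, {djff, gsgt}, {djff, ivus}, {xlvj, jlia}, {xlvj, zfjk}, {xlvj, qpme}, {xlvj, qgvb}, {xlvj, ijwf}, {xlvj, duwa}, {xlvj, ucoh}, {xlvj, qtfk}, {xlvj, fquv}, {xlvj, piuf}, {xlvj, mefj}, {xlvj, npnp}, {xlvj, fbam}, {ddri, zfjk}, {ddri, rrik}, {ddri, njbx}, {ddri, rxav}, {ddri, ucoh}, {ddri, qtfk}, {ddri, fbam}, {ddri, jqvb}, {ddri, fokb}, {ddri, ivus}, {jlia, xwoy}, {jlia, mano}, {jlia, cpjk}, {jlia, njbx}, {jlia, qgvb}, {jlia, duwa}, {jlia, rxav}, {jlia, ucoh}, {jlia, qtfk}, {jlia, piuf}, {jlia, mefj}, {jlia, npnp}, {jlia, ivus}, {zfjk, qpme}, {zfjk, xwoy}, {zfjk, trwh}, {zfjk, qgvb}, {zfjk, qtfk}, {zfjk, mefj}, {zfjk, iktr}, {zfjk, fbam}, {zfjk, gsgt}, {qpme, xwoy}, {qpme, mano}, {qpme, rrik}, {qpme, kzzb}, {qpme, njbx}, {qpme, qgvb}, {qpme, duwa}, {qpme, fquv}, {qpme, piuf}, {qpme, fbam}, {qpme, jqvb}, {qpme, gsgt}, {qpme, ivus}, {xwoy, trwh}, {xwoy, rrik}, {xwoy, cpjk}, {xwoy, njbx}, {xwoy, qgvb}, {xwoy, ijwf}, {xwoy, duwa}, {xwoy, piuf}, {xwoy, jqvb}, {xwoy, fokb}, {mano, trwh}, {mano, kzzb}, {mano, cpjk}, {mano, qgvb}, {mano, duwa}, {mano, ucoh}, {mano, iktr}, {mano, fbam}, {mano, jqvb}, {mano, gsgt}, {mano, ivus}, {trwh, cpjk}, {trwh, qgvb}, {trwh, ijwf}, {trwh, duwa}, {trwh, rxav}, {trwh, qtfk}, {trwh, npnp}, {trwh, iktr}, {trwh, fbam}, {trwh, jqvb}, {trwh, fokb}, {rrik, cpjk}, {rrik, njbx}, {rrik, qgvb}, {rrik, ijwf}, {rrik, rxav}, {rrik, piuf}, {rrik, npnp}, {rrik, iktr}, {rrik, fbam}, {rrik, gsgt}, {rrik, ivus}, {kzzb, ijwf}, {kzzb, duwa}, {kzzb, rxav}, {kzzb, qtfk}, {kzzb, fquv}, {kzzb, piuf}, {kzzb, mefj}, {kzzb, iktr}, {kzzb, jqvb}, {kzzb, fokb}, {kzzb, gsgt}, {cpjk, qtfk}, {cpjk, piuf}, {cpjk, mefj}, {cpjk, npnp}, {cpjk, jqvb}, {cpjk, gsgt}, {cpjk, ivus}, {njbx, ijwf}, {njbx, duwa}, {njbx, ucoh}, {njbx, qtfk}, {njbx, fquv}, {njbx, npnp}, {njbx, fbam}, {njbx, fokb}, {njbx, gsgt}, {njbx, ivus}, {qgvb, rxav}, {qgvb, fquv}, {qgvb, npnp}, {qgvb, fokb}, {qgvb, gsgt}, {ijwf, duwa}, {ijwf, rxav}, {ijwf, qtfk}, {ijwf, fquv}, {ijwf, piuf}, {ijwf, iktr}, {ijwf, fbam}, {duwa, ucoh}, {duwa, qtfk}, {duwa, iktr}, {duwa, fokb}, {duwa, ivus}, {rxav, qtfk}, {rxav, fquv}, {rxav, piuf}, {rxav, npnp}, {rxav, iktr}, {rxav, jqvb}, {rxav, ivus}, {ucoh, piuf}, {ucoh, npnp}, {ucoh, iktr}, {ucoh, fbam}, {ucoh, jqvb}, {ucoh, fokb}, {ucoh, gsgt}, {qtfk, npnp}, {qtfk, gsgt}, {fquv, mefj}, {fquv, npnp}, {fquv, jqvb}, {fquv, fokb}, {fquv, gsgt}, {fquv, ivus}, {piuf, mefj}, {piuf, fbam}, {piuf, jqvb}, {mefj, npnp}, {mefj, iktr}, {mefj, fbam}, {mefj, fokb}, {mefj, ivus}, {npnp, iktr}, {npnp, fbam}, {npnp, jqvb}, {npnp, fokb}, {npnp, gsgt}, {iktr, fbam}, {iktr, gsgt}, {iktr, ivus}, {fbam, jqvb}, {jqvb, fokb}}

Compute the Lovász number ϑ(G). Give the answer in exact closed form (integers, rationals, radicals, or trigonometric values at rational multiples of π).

sqrt(37)

N(jlia) = {qbju, kokq, ncva, tson, xlvj, xwoy, mano, cpjk, njbx, qgvb, duwa, rxav, ucoh, qtfk, piuf, mefj, npnp, ivus}, |N(jlia)| = 18.
N(fokb) = {qbju, xcar, mwqr, slyy, ncva, djff, ddri, xwoy, trwh, kzzb, njbx, qgvb, duwa, ucoh, fquv, mefj, npnp, jqvb}, |N(fokb)| = 18.
N(djff) = {slyy, ncva, frnb, tson, zfjk, xwoy, trwh, cpjk, njbx, ijwf, ucoh, fquv, piuf, mefj, iktr, fokb, gsgt, ivus}, |N(djff)| = 18.
deg(fquv) = 18; N(fquv) = {xcar, kokq, frnb, tson, djff, xlvj, qpme, kzzb, njbx, qgvb, ijwf, rxav, mefj, npnp, jqvb, fokb, gsgt, ivus}.
Regular of degree 18 on 37 vertices: Paley(37): SR with (k,λ,μ)=(18,8,9).
spec(A) ≈ [18.0, 2.541381, -3.541381] (distinct, 6 d.p.).
λ_max=18, λ_min=-sqrt(37)/2 - 1/2; ϑ = −37·λ_min/(λ_max−λ_min) = sqrt(37).
Numerically 6.0828.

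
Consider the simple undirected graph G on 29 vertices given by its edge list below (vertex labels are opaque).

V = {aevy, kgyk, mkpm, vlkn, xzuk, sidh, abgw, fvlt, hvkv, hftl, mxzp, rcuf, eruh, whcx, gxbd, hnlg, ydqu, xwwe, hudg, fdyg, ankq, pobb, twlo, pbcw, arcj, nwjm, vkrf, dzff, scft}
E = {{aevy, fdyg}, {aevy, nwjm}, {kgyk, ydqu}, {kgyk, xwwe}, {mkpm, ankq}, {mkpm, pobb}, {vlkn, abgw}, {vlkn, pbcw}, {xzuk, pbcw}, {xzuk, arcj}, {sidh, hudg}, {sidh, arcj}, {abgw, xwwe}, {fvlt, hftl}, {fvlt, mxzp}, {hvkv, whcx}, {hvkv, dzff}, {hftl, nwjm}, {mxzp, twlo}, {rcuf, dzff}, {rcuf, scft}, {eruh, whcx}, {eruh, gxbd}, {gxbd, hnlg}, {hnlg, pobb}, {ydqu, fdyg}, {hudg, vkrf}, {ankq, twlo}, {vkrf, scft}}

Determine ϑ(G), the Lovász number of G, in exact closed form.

deg(ankq) = 2; N(ankq) = {mkpm, twlo}.
deg(vlkn) = 2; N(vlkn) = {abgw, pbcw}.
Vertex mxzp has 2 neighbors: fvlt, twlo.
deg(fdyg) = 2; N(fdyg) = {aevy, ydqu}.
2-regular, N=29; the odd cycle C_{29}.
A has 15 distinct eigenvalues ≈ [2.0, 1.95324, 1.81515, 1.59219, 1.29477, 0.93682, 0.53506, 0.10828, -0.32356, -0.74028, -1.12237, -1.45199, -1.71371, -1.89531, -1.98828].
ϑ = −N·λ_min/(λ_max−λ_min) = −29·(-2*cos(pi/29))/(2−(-2*cos(pi/29))) = 29*cos(pi/29)/(cos(pi/29) + 1).
≈ 14.45738 (to 5 d.p.).
Check 14 ≤ 29*cos(pi/29)/(cos(pi/29) + 1) ≤ 15: both strict.

29*cos(pi/29)/(cos(pi/29) + 1)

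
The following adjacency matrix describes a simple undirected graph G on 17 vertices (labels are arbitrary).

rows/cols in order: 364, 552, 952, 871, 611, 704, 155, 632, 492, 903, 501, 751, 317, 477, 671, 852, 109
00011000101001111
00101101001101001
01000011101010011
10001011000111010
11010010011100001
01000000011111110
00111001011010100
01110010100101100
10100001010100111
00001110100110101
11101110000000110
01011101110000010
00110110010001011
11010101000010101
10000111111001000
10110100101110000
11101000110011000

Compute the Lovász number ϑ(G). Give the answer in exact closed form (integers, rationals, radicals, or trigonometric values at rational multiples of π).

sqrt(17)

N(611) = {364, 552, 871, 155, 903, 501, 751, 109}, |N(611)| = 8.
deg(671) = 8; N(671) = {364, 704, 155, 632, 492, 903, 501, 477}.
N(704) = {552, 903, 501, 751, 317, 477, 671, 852}, |N(704)| = 8.
deg(952) = 8; N(952) = {552, 155, 632, 492, 501, 317, 852, 109}.
Every vertex has degree 8 (N=17); Paley(17): SR with (k,λ,μ)=(8,3,4).
A has 3 distinct eigenvalues ≈ [8.0, 1.562, -2.562].
Lovász (edge-transitive): ϑ = −17·(-sqrt(17)/2 - 1/2)/((8)−(-sqrt(17)/2 - 1/2)) = sqrt(17).
ϑ(G) ≈ 4.12310563.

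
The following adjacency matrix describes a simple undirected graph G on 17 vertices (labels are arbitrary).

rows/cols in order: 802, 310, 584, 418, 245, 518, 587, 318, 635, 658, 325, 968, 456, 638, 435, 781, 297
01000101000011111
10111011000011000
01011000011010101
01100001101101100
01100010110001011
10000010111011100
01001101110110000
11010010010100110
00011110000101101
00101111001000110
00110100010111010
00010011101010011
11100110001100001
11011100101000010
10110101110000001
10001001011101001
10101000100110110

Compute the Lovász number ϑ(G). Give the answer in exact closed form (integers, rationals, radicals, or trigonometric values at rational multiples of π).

sqrt(17)

deg(318) = 8; N(318) = {802, 310, 418, 587, 658, 968, 435, 781}.
Vertex 781 has 8 neighbors: 802, 245, 318, 658, 325, 968, 638, 297.
N(802) = {310, 518, 318, 456, 638, 435, 781, 297}, |N(802)| = 8.
deg(518) = 8; N(518) = {802, 587, 635, 658, 325, 456, 638, 435}.
8-regular, N=17; Paley(17): SR with (k,λ,μ)=(8,3,4).
Distinct eigenvalues (to 3 d.p.): [8.0, 1.562, -2.562].
Lovász: ϑ = −17(-sqrt(17)/2 - 1/2)/(8+-(-sqrt(17)/2 - 1/2)) = sqrt(17).
ϑ(G) ≈ 4.12310563.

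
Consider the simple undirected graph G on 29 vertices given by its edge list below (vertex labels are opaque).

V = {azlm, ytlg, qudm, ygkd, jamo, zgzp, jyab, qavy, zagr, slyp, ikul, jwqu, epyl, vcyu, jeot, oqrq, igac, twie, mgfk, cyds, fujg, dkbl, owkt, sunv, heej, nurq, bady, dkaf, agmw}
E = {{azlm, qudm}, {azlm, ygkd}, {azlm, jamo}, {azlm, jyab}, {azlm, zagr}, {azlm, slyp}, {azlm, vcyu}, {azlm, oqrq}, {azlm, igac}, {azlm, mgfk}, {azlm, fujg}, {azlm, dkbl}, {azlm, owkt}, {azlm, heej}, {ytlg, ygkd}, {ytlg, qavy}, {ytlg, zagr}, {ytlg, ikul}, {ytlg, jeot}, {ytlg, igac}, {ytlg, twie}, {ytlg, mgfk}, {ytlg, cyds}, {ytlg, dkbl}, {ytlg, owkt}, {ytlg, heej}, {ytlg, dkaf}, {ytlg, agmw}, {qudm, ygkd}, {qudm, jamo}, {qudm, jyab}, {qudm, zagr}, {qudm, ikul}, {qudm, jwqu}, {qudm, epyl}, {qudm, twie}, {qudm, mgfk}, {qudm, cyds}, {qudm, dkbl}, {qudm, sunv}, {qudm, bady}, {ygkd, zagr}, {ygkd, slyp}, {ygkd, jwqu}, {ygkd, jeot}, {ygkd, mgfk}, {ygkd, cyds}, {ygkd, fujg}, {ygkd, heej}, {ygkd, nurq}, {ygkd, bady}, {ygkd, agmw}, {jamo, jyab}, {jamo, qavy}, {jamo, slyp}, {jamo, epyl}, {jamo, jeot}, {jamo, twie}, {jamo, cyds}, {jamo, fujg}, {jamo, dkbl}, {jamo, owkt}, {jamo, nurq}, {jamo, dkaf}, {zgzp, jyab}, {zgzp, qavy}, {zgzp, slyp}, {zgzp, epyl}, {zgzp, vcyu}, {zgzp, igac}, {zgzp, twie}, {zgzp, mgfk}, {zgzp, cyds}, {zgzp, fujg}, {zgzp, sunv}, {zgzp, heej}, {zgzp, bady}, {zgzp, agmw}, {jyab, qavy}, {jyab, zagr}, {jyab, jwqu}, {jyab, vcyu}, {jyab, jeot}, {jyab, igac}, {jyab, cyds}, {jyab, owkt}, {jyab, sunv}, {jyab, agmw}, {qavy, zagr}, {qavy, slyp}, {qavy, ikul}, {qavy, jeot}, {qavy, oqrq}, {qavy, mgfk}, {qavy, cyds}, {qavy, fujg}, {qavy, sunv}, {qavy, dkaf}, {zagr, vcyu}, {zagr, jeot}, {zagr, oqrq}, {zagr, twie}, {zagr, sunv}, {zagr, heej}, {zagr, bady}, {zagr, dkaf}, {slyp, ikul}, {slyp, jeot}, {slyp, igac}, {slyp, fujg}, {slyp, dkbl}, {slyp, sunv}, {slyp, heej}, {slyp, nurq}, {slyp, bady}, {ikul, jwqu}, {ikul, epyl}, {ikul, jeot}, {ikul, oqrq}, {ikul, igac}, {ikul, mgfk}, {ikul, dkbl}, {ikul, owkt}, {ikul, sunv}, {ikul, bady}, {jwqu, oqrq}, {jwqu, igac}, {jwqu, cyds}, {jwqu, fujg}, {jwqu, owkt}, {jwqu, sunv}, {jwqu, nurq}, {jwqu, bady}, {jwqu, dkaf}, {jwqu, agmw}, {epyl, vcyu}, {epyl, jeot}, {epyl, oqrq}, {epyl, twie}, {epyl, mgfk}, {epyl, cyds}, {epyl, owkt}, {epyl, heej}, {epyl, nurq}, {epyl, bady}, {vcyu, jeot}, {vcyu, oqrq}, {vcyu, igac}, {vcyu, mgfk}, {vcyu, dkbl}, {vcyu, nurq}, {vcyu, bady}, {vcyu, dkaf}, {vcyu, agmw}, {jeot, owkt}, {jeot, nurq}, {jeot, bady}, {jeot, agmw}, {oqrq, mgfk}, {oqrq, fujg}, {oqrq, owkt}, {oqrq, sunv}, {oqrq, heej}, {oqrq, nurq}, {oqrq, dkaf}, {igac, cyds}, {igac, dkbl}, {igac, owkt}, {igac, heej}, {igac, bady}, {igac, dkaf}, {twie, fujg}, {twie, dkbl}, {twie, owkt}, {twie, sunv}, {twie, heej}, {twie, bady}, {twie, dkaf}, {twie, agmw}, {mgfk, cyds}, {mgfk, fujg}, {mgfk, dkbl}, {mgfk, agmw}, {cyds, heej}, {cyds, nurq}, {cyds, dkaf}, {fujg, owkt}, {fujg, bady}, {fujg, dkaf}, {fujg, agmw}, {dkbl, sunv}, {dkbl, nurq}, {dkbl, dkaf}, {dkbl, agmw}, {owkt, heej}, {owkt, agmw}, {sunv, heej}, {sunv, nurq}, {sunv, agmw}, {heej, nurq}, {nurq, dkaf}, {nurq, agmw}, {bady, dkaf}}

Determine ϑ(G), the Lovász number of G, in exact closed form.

sqrt(29)

deg(zagr) = 14; N(zagr) = {azlm, ytlg, qudm, ygkd, jyab, qavy, vcyu, jeot, oqrq, twie, sunv, heej, bady, dkaf}.
N(ikul) = {ytlg, qudm, qavy, slyp, jwqu, epyl, jeot, oqrq, igac, mgfk, dkbl, owkt, sunv, bady}, |N(ikul)| = 14.
deg(agmw) = 14; N(agmw) = {ytlg, ygkd, zgzp, jyab, jwqu, vcyu, jeot, twie, mgfk, fujg, dkbl, owkt, sunv, nurq}.
Vertex twie has 14 neighbors: ytlg, qudm, jamo, zgzp, zagr, epyl, fujg, dkbl, owkt, sunv, heej, bady, dkaf, agmw.
Every vertex has degree 14 (N=29); Paley(29): SR with (k,λ,μ)=(14,6,7).
spec(A) ≈ [14.0, 2.19258, -3.19258] (distinct, 5 d.p.).
Lovász: ϑ = −29(-sqrt(29)/2 - 1/2)/(14+-(-sqrt(29)/2 - 1/2)) = sqrt(29).
Numerically 5.385164807.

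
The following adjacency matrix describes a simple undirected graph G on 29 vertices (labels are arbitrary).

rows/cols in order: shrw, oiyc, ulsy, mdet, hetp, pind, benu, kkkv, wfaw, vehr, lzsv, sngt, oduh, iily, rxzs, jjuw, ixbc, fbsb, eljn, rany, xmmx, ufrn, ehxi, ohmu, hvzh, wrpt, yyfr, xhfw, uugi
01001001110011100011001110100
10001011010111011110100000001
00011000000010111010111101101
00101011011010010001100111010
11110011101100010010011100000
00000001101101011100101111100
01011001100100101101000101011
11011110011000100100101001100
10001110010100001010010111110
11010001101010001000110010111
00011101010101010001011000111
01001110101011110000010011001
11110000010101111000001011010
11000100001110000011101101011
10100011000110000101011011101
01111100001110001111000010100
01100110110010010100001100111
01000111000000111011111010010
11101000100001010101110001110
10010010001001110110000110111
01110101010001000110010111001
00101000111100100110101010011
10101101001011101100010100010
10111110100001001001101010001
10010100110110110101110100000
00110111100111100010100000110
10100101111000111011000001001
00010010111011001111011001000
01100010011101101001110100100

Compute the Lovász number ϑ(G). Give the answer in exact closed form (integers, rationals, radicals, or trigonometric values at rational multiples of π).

sqrt(29)

Vertex ulsy has 14 neighbors: mdet, hetp, oduh, rxzs, jjuw, ixbc, eljn, xmmx, ufrn, ehxi, ohmu, wrpt, yyfr, uugi.
deg(jjuw) = 14; N(jjuw) = {oiyc, ulsy, mdet, hetp, pind, lzsv, sngt, oduh, ixbc, fbsb, eljn, rany, hvzh, yyfr}.
deg(rxzs) = 14; N(rxzs) = {shrw, ulsy, benu, kkkv, sngt, oduh, fbsb, rany, ufrn, ehxi, hvzh, wrpt, yyfr, uugi}.
N(pind) = {kkkv, wfaw, lzsv, sngt, iily, jjuw, ixbc, fbsb, xmmx, ehxi, ohmu, hvzh, wrpt, yyfr}, |N(pind)| = 14.
Every vertex has degree 14 (N=29); SR(29,14,6,7) — a Paley graph.
A has 3 distinct eigenvalues ≈ [14.0, 2.193, -3.193].
With N=29: ϑ(G) = 29·(-(-sqrt(29)/2 - 1/2))/(14−(-sqrt(29)/2 - 1/2)) = sqrt(29).
= 5.385164807… (decimal).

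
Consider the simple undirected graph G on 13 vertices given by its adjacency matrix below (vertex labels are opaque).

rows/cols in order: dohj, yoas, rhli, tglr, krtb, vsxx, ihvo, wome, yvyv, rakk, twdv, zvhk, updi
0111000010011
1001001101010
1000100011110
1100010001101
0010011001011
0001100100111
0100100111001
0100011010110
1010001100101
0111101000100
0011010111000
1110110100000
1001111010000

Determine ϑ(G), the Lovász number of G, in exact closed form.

sqrt(13)

Vertex yvyv has 6 neighbors: dohj, rhli, ihvo, wome, twdv, updi.
Vertex zvhk has 6 neighbors: dohj, yoas, rhli, krtb, vsxx, wome.
Vertex tglr has 6 neighbors: dohj, yoas, vsxx, rakk, twdv, updi.
Vertex vsxx has 6 neighbors: tglr, krtb, wome, twdv, zvhk, updi.
deg(v) = 6 for all v (|V|=13); strongly regular (13,6,2,3).
Distinct eigenvalues (to 4 d.p.): [6.0, 1.3028, -2.3028].
With N=13: ϑ(G) = 13·(-(-sqrt(13)/2 - 1/2))/(6−(-sqrt(13)/2 - 1/2)) = sqrt(13).
= 3.60555128… (decimal).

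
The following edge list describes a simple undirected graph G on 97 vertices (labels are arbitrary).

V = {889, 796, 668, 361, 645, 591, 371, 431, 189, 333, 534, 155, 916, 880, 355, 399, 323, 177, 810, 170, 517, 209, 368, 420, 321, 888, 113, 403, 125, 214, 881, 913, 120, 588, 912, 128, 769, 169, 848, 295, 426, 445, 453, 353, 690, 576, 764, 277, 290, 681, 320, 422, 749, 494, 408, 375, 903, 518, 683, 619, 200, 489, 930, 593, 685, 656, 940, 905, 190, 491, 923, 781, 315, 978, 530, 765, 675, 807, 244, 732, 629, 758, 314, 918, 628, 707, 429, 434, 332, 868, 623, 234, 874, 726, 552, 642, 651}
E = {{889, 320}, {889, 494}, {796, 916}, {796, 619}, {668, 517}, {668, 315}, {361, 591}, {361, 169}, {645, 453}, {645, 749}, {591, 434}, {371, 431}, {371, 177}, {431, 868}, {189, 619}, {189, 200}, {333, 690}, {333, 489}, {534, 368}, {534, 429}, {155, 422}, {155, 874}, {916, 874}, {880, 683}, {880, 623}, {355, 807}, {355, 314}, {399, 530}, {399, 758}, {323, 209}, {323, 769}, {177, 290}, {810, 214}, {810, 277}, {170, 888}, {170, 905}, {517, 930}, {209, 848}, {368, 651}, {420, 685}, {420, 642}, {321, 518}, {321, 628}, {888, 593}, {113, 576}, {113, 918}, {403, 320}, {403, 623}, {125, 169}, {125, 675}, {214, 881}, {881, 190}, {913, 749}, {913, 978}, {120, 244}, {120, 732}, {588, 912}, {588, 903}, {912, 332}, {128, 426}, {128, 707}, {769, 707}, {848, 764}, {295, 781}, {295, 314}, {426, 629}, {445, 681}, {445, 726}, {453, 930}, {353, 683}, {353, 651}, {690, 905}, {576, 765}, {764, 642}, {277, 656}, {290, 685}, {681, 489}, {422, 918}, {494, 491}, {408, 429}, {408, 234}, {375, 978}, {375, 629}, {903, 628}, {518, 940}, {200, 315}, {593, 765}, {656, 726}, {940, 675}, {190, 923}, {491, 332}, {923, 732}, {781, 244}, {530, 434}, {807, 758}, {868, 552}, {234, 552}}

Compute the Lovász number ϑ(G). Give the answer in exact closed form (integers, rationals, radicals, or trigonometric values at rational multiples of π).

97*cos(pi/97)/(cos(pi/97) + 1)

Vertex 923 has 2 neighbors: 190, 732.
N(517) = {668, 930}, |N(517)| = 2.
N(629) = {426, 375}, |N(629)| = 2.
deg(314) = 2; N(314) = {355, 295}.
Regular of degree 2 on 97 vertices: the odd cycle C_{97}.
spec(A) ≈ [2.0, 1.996, 1.983, 1.962, 1.933, 1.896, 1.851, 1.798, 1.737, 1.67, 1.595, 1.513, 1.426, 1.332, 1.232, 1.128, 1.019, 0.905, 0.788, 0.667, 0.544, 0.418, 0.29, 0.162, 0.032, -0.097, -0.226, -0.354, -0.481, -0.606, -0.728, -0.847, -0.962, -1.074, -1.181, -1.283, -1.379, -1.47, -1.555, -1.633, -1.704, -1.769, -1.825, -1.874, -1.916, -1.949, -1.974, -1.991, -1.999] (distinct, 3 d.p.).
−97·(-2*cos(pi/97)) / ((2)−(-2*cos(pi/97))) = 97*cos(pi/97)/(cos(pi/97) + 1) = ϑ(G).
ϑ(G) ≈ 48.487279.
α=48, χ(Ḡ)=49; ϑ=97*cos(pi/97)/(cos(pi/97) + 1) lies between (both strict).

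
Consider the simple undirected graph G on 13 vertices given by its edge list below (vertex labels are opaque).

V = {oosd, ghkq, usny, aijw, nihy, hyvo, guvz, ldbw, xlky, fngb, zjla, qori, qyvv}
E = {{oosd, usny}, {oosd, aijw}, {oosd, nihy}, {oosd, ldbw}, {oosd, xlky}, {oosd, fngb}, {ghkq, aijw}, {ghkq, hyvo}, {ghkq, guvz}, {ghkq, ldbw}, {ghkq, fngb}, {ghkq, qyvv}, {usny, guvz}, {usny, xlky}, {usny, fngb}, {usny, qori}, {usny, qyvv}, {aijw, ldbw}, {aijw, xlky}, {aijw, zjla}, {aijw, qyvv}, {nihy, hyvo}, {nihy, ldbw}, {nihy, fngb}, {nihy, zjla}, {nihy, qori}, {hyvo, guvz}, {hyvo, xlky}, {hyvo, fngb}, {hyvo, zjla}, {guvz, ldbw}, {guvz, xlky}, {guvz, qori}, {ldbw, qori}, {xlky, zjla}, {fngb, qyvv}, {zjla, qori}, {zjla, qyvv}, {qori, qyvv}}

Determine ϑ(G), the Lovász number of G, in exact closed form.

Vertex usny has 6 neighbors: oosd, guvz, xlky, fngb, qori, qyvv.
Vertex fngb has 6 neighbors: oosd, ghkq, usny, nihy, hyvo, qyvv.
deg(qyvv) = 6; N(qyvv) = {ghkq, usny, aijw, fngb, zjla, qori}.
deg(zjla) = 6; N(zjla) = {aijw, nihy, hyvo, xlky, qori, qyvv}.
Every vertex has degree 6 (N=13); strongly regular (13,6,2,3).
The 3 distinct eigenvalues: [6.0, 1.30278, -2.30278].
λ_max=6, λ_min=-sqrt(13)/2 - 1/2; ϑ = −13·λ_min/(λ_max−λ_min) = sqrt(13).
ϑ(G) ≈ 3.60555128.

sqrt(13)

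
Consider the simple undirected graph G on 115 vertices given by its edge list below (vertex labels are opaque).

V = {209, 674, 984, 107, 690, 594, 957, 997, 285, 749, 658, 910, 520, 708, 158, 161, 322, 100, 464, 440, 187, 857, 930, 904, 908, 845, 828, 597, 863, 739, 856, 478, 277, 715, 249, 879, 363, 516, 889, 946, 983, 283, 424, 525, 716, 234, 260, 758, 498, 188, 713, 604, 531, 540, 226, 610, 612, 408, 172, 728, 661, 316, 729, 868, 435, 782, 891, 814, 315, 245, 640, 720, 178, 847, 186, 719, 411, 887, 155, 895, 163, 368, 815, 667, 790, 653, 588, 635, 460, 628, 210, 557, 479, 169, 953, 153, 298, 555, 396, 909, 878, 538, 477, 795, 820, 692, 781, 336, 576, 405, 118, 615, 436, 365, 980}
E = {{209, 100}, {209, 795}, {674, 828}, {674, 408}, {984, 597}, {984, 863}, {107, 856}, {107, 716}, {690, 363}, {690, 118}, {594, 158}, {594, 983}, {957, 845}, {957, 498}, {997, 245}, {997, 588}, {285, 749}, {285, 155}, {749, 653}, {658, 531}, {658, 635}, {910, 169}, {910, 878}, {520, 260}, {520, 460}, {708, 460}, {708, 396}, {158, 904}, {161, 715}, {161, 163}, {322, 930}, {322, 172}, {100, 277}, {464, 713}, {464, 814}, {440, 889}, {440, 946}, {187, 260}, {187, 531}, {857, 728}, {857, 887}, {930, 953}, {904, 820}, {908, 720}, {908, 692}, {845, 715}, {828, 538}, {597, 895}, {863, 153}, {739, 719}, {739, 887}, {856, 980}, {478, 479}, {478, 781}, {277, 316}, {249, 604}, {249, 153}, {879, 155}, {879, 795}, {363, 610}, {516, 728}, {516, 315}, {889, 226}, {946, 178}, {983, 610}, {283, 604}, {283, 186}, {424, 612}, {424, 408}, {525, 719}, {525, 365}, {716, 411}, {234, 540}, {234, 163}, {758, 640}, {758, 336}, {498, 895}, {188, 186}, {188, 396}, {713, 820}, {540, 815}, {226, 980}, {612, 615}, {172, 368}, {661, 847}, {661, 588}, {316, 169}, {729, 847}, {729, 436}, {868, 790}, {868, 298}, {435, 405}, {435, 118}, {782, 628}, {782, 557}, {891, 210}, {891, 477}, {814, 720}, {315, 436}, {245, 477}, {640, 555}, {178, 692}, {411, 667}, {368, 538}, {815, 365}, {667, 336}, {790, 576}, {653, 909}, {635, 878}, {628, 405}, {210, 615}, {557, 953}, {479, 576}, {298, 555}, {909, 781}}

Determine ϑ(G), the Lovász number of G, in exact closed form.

115*cos(pi/115)/(cos(pi/115) + 1)

N(187) = {260, 531}, |N(187)| = 2.
Vertex 782 has 2 neighbors: 628, 557.
deg(715) = 2; N(715) = {161, 845}.
Vertex 781 has 2 neighbors: 478, 909.
Regular of degree 2 on 115 vertices: this is C_{115}, the 115-cycle.
The 58 distinct eigenvalues: [2.0, 1.997, 1.988, 1.973, 1.952, 1.926, 1.893, 1.856, 1.812, 1.763, 1.709, 1.65, 1.585, 1.516, 1.443, 1.365, 1.283, 1.198, 1.108, 1.016, 0.92, 0.822, 0.721, 0.618, 0.513, 0.407, 0.299, 0.191, 0.082, -0.027, -0.136, -0.245, -0.353, -0.46, -0.566, -0.67, -0.772, -0.871, -0.968, -1.062, -1.153, -1.241, -1.325, -1.405, -1.48, -1.551, -1.618, -1.68, -1.737, -1.788, -1.834, -1.875, -1.91, -1.94, -1.964, -1.981, -1.993, -1.999].
ϑ = −N·λ_min/(λ_max−λ_min) = −115·(-2*cos(pi/115))/(2−(-2*cos(pi/115))) = 115*cos(pi/115)/(cos(pi/115) + 1).
≈ 57.489270835 (to 9 d.p.).
Lovász sandwich 57 ≤ 115*cos(pi/115)/(cos(pi/115) + 1) ≤ 58: both strict.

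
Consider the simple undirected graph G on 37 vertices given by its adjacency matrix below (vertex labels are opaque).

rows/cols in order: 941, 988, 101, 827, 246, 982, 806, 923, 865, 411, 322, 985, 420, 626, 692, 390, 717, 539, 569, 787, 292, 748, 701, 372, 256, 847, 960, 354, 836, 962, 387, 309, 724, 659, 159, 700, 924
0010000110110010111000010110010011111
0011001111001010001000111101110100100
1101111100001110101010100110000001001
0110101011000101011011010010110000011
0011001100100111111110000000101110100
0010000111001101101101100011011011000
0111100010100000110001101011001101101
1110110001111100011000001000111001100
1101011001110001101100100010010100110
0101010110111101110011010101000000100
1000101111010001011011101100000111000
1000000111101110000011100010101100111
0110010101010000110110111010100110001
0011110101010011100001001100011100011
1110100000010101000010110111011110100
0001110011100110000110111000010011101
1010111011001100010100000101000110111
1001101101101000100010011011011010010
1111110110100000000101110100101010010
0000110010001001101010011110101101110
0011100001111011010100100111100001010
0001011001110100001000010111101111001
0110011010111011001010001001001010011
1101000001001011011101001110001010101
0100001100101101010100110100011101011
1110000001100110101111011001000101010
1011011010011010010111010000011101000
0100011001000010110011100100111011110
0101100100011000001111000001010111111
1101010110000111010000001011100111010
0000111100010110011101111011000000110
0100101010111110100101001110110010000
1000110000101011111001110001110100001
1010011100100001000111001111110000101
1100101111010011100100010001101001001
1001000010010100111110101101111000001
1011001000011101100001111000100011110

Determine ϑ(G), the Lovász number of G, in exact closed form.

sqrt(37)

Vertex 827 has 18 neighbors: 988, 101, 246, 806, 865, 411, 626, 390, 539, 569, 292, 748, 372, 960, 836, 962, 700, 924.
Vertex 982 has 18 neighbors: 101, 923, 865, 411, 420, 626, 390, 717, 569, 787, 748, 701, 960, 354, 962, 387, 724, 659.
deg(941) = 18; N(941) = {101, 923, 865, 322, 985, 692, 717, 539, 569, 372, 847, 960, 962, 724, 659, 159, 700, 924}.
Vertex 717 has 18 neighbors: 941, 101, 246, 982, 806, 865, 411, 420, 626, 539, 787, 847, 354, 309, 724, 159, 700, 924.
deg(v) = 18 for all v (|V|=37); Paley(37): SR with (k,λ,μ)=(18,8,9).
A has 3 distinct eigenvalues ≈ [18.0, 2.5414, -3.5414].
Lovász (edge-transitive): ϑ = −37·(-sqrt(37)/2 - 1/2)/((18)−(-sqrt(37)/2 - 1/2)) = sqrt(37).
≈ 6.0827625 (to 7 d.p.).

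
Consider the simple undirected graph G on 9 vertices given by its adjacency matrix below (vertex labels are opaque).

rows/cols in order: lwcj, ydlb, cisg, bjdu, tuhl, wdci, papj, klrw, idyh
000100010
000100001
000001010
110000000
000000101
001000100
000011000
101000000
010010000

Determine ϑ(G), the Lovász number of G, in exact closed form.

9*cos(pi/9)/(cos(pi/9) + 1)

Vertex papj has 2 neighbors: tuhl, wdci.
N(cisg) = {wdci, klrw}, |N(cisg)| = 2.
deg(klrw) = 2; N(klrw) = {lwcj, cisg}.
deg(tuhl) = 2; N(tuhl) = {papj, idyh}.
G on 9 vertices is 2-regular; this is C_{9}, the 9-cycle.
The 5 distinct eigenvalues: [2.0, 1.5321, 0.3473, -1.0, -1.8794].
With N=9: ϑ(G) = 9·(-(-1)*2*cos(pi/9))/(2−(-2*cos(pi/9))) = 9*cos(pi/9)/(cos(pi/9) + 1).
ϑ(G) ≈ 4.360090.
4 ≤ 9*cos(pi/9)/(cos(pi/9) + 1) ≤ 5: both strict.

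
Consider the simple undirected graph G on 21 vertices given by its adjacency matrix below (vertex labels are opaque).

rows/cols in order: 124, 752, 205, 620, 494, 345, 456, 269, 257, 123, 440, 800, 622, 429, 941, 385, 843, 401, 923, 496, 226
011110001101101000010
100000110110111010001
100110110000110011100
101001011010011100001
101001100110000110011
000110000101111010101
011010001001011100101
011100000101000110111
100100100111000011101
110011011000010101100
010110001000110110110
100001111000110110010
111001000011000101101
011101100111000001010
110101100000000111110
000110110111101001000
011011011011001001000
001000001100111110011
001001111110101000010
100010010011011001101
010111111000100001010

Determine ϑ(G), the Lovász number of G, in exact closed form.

Vertex 269 has 10 neighbors: 752, 205, 620, 123, 800, 385, 843, 923, 496, 226.
Vertex 257 has 10 neighbors: 124, 620, 456, 123, 440, 800, 843, 401, 923, 226.
deg(440) = 10; N(440) = {752, 620, 494, 257, 622, 429, 385, 843, 923, 496}.
Vertex 205 has 10 neighbors: 124, 620, 494, 456, 269, 622, 429, 843, 401, 923.
10-regular, N=21; Kneser K(7,2) on C(7,2)=21 vertices.
spec(A) ≈ [10.0, 1.0, -4.0] (distinct, 6 d.p.).
Lovász (edge-transitive): ϑ = −21·(-4)/((10)−(-4)) = 6.
≈ 6.000000000 (to 9 d.p.).

6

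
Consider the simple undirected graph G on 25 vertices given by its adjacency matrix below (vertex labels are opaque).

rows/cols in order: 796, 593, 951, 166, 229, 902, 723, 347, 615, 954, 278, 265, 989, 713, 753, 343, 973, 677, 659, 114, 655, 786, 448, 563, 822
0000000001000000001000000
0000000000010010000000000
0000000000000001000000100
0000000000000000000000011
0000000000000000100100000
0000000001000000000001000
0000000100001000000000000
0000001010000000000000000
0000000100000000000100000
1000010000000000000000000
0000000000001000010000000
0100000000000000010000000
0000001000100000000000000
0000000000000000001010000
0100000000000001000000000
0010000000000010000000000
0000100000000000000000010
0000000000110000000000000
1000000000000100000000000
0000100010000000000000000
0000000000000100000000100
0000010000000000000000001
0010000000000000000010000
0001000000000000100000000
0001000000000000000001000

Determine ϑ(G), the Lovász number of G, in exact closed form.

Vertex 114 has 2 neighbors: 229, 615.
Vertex 448 has 2 neighbors: 951, 655.
Vertex 796 has 2 neighbors: 954, 659.
N(343) = {951, 753}, |N(343)| = 2.
Every vertex has degree 2 (N=25); this is C_{25}, the 25-cycle.
A has 13 distinct eigenvalues ≈ [2.0, 1.937, 1.753, 1.458, 1.072, 0.618, 0.126, -0.375, -0.852, -1.275, -1.618, -1.86, -1.984].
With N=25: ϑ(G) = 25·(-(-1)*2*cos(pi/25))/(2−(-2*cos(pi/25))) = 25*cos(pi/25)/(cos(pi/25) + 1).
Numerically 12.450521808.
α=12, χ(Ḡ)=13; ϑ=25*cos(pi/25)/(cos(pi/25) + 1) lies between (both strict).

25*cos(pi/25)/(cos(pi/25) + 1)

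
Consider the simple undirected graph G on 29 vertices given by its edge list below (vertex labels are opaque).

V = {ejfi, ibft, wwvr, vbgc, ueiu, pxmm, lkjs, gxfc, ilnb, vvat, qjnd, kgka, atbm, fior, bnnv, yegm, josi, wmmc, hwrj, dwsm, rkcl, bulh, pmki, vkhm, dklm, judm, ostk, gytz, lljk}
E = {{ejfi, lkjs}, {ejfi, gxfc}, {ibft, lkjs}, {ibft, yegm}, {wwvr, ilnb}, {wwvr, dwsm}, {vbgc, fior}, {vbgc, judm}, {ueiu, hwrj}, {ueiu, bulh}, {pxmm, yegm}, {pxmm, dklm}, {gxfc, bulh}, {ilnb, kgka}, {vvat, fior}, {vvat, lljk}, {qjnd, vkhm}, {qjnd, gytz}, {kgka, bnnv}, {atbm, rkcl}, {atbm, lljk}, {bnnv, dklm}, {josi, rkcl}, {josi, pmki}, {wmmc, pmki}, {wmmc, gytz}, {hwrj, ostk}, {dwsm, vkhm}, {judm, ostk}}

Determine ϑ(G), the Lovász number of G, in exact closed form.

deg(ilnb) = 2; N(ilnb) = {wwvr, kgka}.
N(lljk) = {vvat, atbm}, |N(lljk)| = 2.
N(josi) = {rkcl, pmki}, |N(josi)| = 2.
deg(fior) = 2; N(fior) = {vbgc, vvat}.
deg(v) = 2 for all v (|V|=29); a single 29-cycle (edge-transitive).
Distinct eigenvalues (to 6 d.p.): [2.0, 1.953241, 1.815151, 1.592186, 1.294773, 0.936817, 0.535057, 0.108278, -0.323564, -0.740276, -1.122374, -1.451991, -1.713714, -1.895306, -1.988276].
With N=29: ϑ(G) = 29·(-(-1)*2*cos(pi/29))/(2−(-2*cos(pi/29))) = 29*cos(pi/29)/(cos(pi/29) + 1).
≈ 14.45737526 (to 8 d.p.).
Lovász sandwich 14 ≤ 29*cos(pi/29)/(cos(pi/29) + 1) ≤ 15: both strict.

29*cos(pi/29)/(cos(pi/29) + 1)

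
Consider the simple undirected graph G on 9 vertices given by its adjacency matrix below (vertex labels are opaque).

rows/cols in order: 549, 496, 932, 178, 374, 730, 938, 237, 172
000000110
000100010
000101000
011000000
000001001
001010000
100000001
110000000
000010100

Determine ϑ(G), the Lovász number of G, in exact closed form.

Vertex 172 has 2 neighbors: 374, 938.
deg(730) = 2; N(730) = {932, 374}.
N(374) = {730, 172}, |N(374)| = 2.
deg(932) = 2; N(932) = {178, 730}.
Regular of degree 2 on 9 vertices: this is C_{9}, the 9-cycle.
Distinct eigenvalues (to 3 d.p.): [2.0, 1.532, 0.347, -1.0, -1.879].
ϑ = −N·λ_min/(λ_max−λ_min) = −9·(-2*cos(pi/9))/(2−(-2*cos(pi/9))) = 9*cos(pi/9)/(cos(pi/9) + 1).
Numerically 4.36009.
4 ≤ 9*cos(pi/9)/(cos(pi/9) + 1) ≤ 5: both strict.

9*cos(pi/9)/(cos(pi/9) + 1)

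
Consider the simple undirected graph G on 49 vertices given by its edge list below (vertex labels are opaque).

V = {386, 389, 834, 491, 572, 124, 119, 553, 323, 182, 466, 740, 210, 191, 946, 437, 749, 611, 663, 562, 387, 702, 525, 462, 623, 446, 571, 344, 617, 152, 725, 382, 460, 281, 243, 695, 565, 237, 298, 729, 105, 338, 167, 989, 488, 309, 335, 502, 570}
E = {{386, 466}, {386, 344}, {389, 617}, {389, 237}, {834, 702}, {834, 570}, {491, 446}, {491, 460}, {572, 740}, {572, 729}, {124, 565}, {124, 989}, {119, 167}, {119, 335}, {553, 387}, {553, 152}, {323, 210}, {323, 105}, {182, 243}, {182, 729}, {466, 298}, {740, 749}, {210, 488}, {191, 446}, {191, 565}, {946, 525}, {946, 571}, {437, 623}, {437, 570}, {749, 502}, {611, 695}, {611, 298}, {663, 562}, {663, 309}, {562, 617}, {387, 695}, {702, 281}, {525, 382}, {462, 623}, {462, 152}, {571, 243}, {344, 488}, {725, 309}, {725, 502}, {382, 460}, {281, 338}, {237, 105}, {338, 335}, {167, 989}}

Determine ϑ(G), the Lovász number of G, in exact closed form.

N(611) = {695, 298}, |N(611)| = 2.
Vertex 565 has 2 neighbors: 124, 191.
N(387) = {553, 695}, |N(387)| = 2.
Vertex 946 has 2 neighbors: 525, 571.
G on 49 vertices is 2-regular; a single 49-cycle (edge-transitive).
The 25 distinct eigenvalues: [2.0, 1.98358, 1.93459, 1.853834, 1.742637, 1.602827, 1.436699, 1.24698, 1.036785, 0.809567, 0.569055, 0.3192, 0.064103, -0.192046, -0.445042, -0.69073, -0.925077, -1.144233, -1.344602, -1.522892, -1.676176, -1.801938, -1.898111, -1.963118, -1.995891].
Lovász (edge-transitive): ϑ = −49·(-2*cos(pi/49))/((2)−(-2*cos(pi/49))) = 49*cos(pi/49)/(cos(pi/49) + 1).
= 24.474805… (decimal).
Lovász sandwich 24 ≤ 49*cos(pi/49)/(cos(pi/49) + 1) ≤ 25: both strict.

49*cos(pi/49)/(cos(pi/49) + 1)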